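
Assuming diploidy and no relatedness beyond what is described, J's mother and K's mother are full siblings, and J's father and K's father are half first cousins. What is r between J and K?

0.140625

With two independent routes of shared ancestry, r is the sum of the two contributions.
J and K are related in two ways: first cousins through their mothers (r = 1/8) and half second cousins through their fathers (r = 1/64).
r = 1/8 + 1/64 = 0.140625.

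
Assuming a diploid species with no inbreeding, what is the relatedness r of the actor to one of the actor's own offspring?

0.5

Each parent–offspring link contributes a factor of 1/2, and independent paths through distinct common ancestors add.
One parent–offspring link: r = (1/2)^1 = 1/2.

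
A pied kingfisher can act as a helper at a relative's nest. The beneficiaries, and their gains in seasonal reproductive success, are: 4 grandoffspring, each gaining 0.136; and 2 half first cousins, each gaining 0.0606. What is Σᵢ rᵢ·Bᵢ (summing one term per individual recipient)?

r to a grandoffspring = 1/4 (two parent–offspring links: r = (1/2)^2 = 1/4).
r to a half first cousin = 0.0625 (half first cousins share one grandparent — one path of length 4: r = (1/2)^4 = 1/16).
Summing one r·B term per recipient: 4·0.25·0.136 + 2·0.0625·0.0606 = 0.143575.

0.143575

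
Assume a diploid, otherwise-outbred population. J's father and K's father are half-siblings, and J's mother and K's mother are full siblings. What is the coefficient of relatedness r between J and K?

Wright's path rule: contributions from independent ancestry routes add.
J and K are related in two ways: half first cousins through their fathers (r = 1/16) and first cousins through their mothers (r = 1/8).
r = 1/16 + 1/8 = 0.1875.

0.1875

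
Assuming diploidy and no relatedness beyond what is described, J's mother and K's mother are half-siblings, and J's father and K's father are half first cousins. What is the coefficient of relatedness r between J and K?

0.078125

Independent pedigree routes through distinct common ancestors add.
J and K are related in two ways: half first cousins through their mothers (r = 1/16) and half second cousins through their fathers (r = 1/64).
r = 1/16 + 1/64 = 5/64 = 0.078125.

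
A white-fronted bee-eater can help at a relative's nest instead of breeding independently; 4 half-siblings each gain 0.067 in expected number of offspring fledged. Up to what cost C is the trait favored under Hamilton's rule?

r to a half-sibling = 0.25 (half-sibs share one parent — one path of length 2: r = (1/2)^2 = 1/4).
Hamilton's rule: n·r·B > C, so the trait is favored while C < n·r·B = 4·0.25·0.067 = 0.067.

0.067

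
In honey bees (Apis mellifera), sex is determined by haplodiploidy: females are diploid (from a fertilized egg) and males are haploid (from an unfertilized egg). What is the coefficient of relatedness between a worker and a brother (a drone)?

Her haploid brother carries none of their father's genes and a random half of their mother's genome; that half matches the maternal half of her own genome with probability 1/2: r = 1/2 · 1/2 = 1/4.

0.25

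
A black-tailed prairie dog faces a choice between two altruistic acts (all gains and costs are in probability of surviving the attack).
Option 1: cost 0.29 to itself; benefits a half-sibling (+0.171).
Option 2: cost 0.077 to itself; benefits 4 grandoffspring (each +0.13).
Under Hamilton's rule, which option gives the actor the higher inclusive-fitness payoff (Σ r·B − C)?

Option 2

Option 1: r to a half-sibling = 0.25.
Option 1: Σ r·B − C = (1·0.25·0.171) − 0.29 = -0.24725.
Option 2: r to a grandoffspring = 0.25.
Option 2: Σ r·B − C = (4·0.25·0.13) − 0.077 = 0.053.
Option 2 has the higher net inclusive-fitness payoff.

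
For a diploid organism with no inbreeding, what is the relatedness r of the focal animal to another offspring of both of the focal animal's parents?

Each parent–offspring link contributes a factor of 1/2, and independent paths through distinct common ancestors add.
Full sibs share both parents — two paths of length 2: r = 2·(1/2)^2 = 1/2.

0.5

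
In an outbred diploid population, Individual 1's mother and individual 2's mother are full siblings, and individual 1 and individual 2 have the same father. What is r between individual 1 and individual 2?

0.375

Wright's path rule: contributions from independent ancestry routes add.
Individual 1 and individual 2 are related in two ways: first cousins through their mothers (r = 1/8) and half-sibs through their shared father (r = 1/4).
r = 1/8 + 1/4 = 3/8 = 0.375.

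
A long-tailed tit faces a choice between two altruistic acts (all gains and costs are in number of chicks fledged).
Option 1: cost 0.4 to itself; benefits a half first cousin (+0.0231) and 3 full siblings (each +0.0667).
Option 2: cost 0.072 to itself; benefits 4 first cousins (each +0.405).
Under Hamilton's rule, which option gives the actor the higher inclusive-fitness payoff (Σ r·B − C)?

Option 2

Option 1: r to a half first cousin = 0.0625.
Option 1: r to a full sibling = 0.5.
Option 1: Σ r·B − C = (1·0.0625·0.0231 + 3·0.5·0.0667) − 0.4 = -0.29850625.
Option 2: r to a first cousin = 0.125.
Option 2: Σ r·B − C = (4·0.125·0.405) − 0.072 = 0.1305.
Option 2 has the higher net inclusive-fitness payoff.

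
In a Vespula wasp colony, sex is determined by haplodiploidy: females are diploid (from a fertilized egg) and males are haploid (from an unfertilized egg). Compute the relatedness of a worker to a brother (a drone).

0.25

Her haploid brother carries none of their father's genes and a random half of their mother's genome; that half matches the maternal half of her own genome with probability 1/2: r = 1/2 · 1/2 = 1/4.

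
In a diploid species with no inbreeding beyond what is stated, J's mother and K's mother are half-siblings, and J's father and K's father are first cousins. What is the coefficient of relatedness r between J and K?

Relatedness sums over independent paths through distinct common ancestors.
J and K are related in two ways: half first cousins through their mothers (r = 1/16) and second cousins through their fathers (r = 1/32).
r = 1/16 + 1/32 = 3/32 = 0.09375.

0.09375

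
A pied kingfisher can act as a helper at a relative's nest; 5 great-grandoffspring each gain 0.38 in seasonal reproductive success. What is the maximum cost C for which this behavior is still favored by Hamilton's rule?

r to a great-grandoffspring = 1/8 (three parent–offspring links: r = (1/2)^3 = 1/8).
Hamilton's rule: n·r·B > C, so the trait is favored while C < n·r·B = 5·0.125·0.38 = 0.2375.

0.2375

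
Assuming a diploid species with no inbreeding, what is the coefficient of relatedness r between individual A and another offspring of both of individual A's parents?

0.5

Each parent–offspring link contributes a factor of 1/2, and independent paths through distinct common ancestors add.
Full sibs share both parents — two paths of length 2: r = 2·(1/2)^2 = 1/2.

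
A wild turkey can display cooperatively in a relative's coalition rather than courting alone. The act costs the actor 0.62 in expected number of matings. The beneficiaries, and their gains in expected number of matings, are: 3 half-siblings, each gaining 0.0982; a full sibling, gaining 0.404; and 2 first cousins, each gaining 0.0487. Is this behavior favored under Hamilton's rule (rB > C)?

No

Hamilton's rule: the trait is favored when the sum of r·B over every recipient exceeds the actor's cost C.
r to a half-sibling = 1/4 (half-sibs share one parent — one path of length 2: r = (1/2)^2 = 1/4).
r to a full sibling = 0.5 (full sibs share both parents — two paths of length 2: r = 2·(1/2)^2 = 1/2).
r to a first cousin = 0.125 (first cousins share one grandparent pair — two paths of length 4: r = 2·(1/2)^4 = 1/8).
Summing one r·B term per recipient: 3·0.25·0.0982 + 1·0.5·0.404 + 2·0.125·0.0487 = 0.287825.
0.287825 < 0.62: the indirect benefit is less than the cost.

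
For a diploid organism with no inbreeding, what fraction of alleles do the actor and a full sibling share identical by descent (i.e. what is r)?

Full sibs share both parents — two paths of length 2: r = 2·(1/2)^2 = 1/2.

0.5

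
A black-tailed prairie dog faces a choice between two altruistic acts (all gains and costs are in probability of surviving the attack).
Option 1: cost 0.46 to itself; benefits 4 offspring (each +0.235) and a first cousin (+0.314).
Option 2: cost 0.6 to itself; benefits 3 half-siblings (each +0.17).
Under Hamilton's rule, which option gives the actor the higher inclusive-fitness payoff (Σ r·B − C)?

Option 1

Option 1: r to an offspring = 0.5.
Option 1: r to a first cousin = 0.125.
Option 1: Σ r·B − C = (4·0.5·0.235 + 1·0.125·0.314) − 0.46 = 0.04925.
Option 2: r to a half-sibling = 0.25.
Option 2: Σ r·B − C = (3·0.25·0.17) − 0.6 = -0.4725.
Option 1 has the higher net inclusive-fitness payoff.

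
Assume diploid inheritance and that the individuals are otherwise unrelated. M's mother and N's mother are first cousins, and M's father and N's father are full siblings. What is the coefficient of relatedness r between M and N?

0.15625

Relatedness sums over independent paths through distinct common ancestors.
M and N are related in two ways: second cousins through their mothers (r = 1/32) and first cousins through their fathers (r = 1/8).
r = 1/32 + 1/8 = 5/32 = 0.15625.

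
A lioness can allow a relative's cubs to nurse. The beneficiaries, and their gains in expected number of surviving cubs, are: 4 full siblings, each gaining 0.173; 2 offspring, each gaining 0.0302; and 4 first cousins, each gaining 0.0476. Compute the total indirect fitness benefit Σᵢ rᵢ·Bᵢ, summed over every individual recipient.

0.4

r to a full sibling = 0.5 (full sibs share both parents — two paths of length 2: r = 2·(1/2)^2 = 1/2).
r to an offspring = 1/2 (one parent–offspring link: r = (1/2)^1 = 1/2).
r to a first cousin = 0.125 (first cousins share one grandparent pair — two paths of length 4: r = 2·(1/2)^4 = 1/8).
Summing one r·B term per recipient: 4·0.5·0.173 + 2·0.5·0.0302 + 4·0.125·0.0476 = 0.4.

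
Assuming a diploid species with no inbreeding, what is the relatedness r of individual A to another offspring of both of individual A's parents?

0.5

Each parent–offspring link contributes a factor of 1/2, and independent paths through distinct common ancestors add.
Full sibs share both parents — two paths of length 2: r = 2·(1/2)^2 = 1/2.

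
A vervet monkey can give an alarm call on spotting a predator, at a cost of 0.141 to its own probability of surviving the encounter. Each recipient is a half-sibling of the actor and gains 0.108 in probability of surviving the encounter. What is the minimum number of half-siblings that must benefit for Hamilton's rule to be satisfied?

6

r to a half-sibling = 0.25 (half-sibs share one parent — one path of length 2: r = (1/2)^2 = 1/4).
Hamilton's rule: n·r·B > C  ⇒  n > C/(r·B) = 0.141/(0.25·0.108) = 5.222.
The smallest integer exceeding 5.222 is 6.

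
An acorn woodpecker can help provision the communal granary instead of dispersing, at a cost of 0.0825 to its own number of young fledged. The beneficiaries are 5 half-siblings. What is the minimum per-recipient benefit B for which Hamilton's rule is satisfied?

0.066

r to a half-sibling = 0.25 (half-sibs share one parent — one path of length 2: r = (1/2)^2 = 1/4).
Hamilton's rule with n recipients of equal r: n·r·B > C, so B > C/(n·r) = 0.0825/(5·0.25) = 0.066.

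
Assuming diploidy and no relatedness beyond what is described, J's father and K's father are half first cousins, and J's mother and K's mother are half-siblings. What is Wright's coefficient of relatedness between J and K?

0.078125

Relatedness sums over independent paths through distinct common ancestors.
J and K are related in two ways: half second cousins through their fathers (r = 1/64) and half first cousins through their mothers (r = 1/16).
r = 1/64 + 1/16 = 5/64 = 0.078125.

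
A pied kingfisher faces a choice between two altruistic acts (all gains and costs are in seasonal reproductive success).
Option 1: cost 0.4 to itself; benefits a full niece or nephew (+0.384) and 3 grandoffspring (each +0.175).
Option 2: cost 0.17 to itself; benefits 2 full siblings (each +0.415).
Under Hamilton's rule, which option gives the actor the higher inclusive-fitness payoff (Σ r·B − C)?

Option 2

Option 1: r to a full niece or nephew = 0.25.
Option 1: r to a grandoffspring = 0.25.
Option 1: Σ r·B − C = (1·0.25·0.384 + 3·0.25·0.175) − 0.4 = -0.17275.
Option 2: r to a full sibling = 0.5.
Option 2: Σ r·B − C = (2·0.5·0.415) − 0.17 = 0.245.
Option 2 has the higher net inclusive-fitness payoff.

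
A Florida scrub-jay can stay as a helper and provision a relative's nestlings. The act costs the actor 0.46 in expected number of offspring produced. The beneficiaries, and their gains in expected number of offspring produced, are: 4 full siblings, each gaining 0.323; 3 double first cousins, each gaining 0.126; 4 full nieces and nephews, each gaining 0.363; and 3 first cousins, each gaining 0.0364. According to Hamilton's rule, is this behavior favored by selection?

Yes

Hamilton's rule: the trait is favored when the sum of r·B over every recipient exceeds the actor's cost C.
r to a full sibling = 0.5 (full sibs share both parents — two paths of length 2: r = 2·(1/2)^2 = 1/2).
r to a double first cousin = 1/4 (double first cousins share both grandparent pairs — four paths of length 4: r = 4·(1/2)^4 = 1/4).
r to a full niece or nephew = 1/4 (full aunt/uncle↔niece/nephew: two paths of length 3 through the shared grandparent pair: r = 2·(1/2)^3 = 1/4).
r to a first cousin = 0.125 (first cousins share one grandparent pair — two paths of length 4: r = 2·(1/2)^4 = 1/8).
Summing one r·B term per recipient: 4·0.5·0.323 + 3·0.25·0.126 + 4·0.25·0.363 + 3·0.125·0.0364 = 1.11715.
1.11715 > 0.46: the indirect benefit exceeds the cost.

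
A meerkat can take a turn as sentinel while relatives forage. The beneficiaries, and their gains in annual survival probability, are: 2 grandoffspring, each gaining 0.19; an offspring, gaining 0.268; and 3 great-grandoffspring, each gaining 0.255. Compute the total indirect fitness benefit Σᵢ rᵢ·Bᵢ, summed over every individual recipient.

r to a grandoffspring = 1/4 (two parent–offspring links: r = (1/2)^2 = 1/4).
r to an offspring = 0.5 (one parent–offspring link: r = (1/2)^1 = 1/2).
r to a great-grandoffspring = 0.125 (three parent–offspring links: r = (1/2)^3 = 1/8).
Summing one r·B term per recipient: 2·0.25·0.19 + 1·0.5·0.268 + 3·0.125·0.255 = 0.324625.

0.324625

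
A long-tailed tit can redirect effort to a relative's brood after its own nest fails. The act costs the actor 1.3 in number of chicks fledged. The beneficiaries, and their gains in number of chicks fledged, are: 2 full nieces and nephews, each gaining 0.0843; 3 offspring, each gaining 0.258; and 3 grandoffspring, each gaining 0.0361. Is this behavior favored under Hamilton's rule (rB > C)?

No

Hamilton's rule: the trait is favored when the sum of r·B over every recipient exceeds the actor's cost C.
r to a full niece or nephew = 1/4 (full aunt/uncle↔niece/nephew: two paths of length 3 through the shared grandparent pair: r = 2·(1/2)^3 = 1/4).
r to an offspring = 1/2 (one parent–offspring link: r = (1/2)^1 = 1/2).
r to a grandoffspring = 0.25 (two parent–offspring links: r = (1/2)^2 = 1/4).
Summing one r·B term per recipient: 2·0.25·0.0843 + 3·0.5·0.258 + 3·0.25·0.0361 = 0.456225.
0.456225 < 1.3: the indirect benefit is less than the cost.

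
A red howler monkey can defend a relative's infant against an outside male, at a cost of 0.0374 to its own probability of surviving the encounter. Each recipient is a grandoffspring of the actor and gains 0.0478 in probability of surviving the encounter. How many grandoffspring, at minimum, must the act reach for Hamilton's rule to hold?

4

r to a grandoffspring = 0.25 (two parent–offspring links: r = (1/2)^2 = 1/4).
Hamilton's rule: n·r·B > C  ⇒  n > C/(r·B) = 0.0374/(0.25·0.0478) = 3.13.
The smallest integer exceeding 3.13 is 4.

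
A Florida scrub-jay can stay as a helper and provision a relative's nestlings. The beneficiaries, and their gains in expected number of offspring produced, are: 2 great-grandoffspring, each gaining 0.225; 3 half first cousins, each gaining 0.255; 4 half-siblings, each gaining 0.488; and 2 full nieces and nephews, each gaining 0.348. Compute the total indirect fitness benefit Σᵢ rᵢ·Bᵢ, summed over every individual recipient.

r to a great-grandoffspring = 1/8 (three parent–offspring links: r = (1/2)^3 = 1/8).
r to a half first cousin = 0.0625 (half first cousins share one grandparent — one path of length 4: r = (1/2)^4 = 1/16).
r to a half-sibling = 0.25 (half-sibs share one parent — one path of length 2: r = (1/2)^2 = 1/4).
r to a full niece or nephew = 0.25 (full aunt/uncle↔niece/nephew: two paths of length 3 through the shared grandparent pair: r = 2·(1/2)^3 = 1/4).
Summing one r·B term per recipient: 2·0.125·0.225 + 3·0.0625·0.255 + 4·0.25·0.488 + 2·0.25·0.348 = 0.7660625.

0.7660625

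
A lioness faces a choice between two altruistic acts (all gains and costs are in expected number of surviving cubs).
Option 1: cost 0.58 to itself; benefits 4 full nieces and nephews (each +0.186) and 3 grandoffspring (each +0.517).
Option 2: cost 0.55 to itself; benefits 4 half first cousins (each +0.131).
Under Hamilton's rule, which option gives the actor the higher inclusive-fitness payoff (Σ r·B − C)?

Option 1: r to a full niece or nephew = 0.25.
Option 1: r to a grandoffspring = 0.25.
Option 1: Σ r·B − C = (4·0.25·0.186 + 3·0.25·0.517) − 0.58 = -0.00625.
Option 2: r to a half first cousin = 0.0625.
Option 2: Σ r·B − C = (4·0.0625·0.131) − 0.55 = -0.51725.
Option 1 has the higher net inclusive-fitness payoff.

Option 1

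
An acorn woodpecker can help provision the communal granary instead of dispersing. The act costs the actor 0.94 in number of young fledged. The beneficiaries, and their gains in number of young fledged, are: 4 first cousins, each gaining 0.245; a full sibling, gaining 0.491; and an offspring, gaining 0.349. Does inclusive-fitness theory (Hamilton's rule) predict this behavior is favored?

Hamilton's rule: the trait is favored when the sum of r·B over every recipient exceeds the actor's cost C.
r to a first cousin = 0.125 (first cousins share one grandparent pair — two paths of length 4: r = 2·(1/2)^4 = 1/8).
r to a full sibling = 0.5 (full sibs share both parents — two paths of length 2: r = 2·(1/2)^2 = 1/2).
r to an offspring = 1/2 (one parent–offspring link: r = (1/2)^1 = 1/2).
Summing one r·B term per recipient: 4·0.125·0.245 + 1·0.5·0.491 + 1·0.5·0.349 = 0.5425.
0.5425 < 0.94: the indirect benefit is less than the cost.

No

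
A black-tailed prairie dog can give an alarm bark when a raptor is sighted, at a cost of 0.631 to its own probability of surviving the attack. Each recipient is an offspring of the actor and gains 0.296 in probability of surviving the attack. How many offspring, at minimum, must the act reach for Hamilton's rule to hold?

5

r to an offspring = 1/2 (one parent–offspring link: r = (1/2)^1 = 1/2).
Hamilton's rule: n·r·B > C  ⇒  n > C/(r·B) = 0.631/(0.5·0.296) = 4.264.
The smallest integer exceeding 4.264 is 5.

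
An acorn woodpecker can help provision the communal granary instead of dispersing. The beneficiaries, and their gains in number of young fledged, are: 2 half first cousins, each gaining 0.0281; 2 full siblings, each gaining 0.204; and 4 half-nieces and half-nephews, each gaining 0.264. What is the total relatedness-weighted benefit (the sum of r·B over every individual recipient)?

0.3395125

r to a half first cousin = 1/16 (half first cousins share one grandparent — one path of length 4: r = (1/2)^4 = 1/16).
r to a full sibling = 1/2 (full sibs share both parents — two paths of length 2: r = 2·(1/2)^2 = 1/2).
r to a half-niece or half-nephew = 0.125 (half-aunt/uncle↔niece/nephew: one path of length 3: r = (1/2)^3 = 1/8).
Summing one r·B term per recipient: 2·0.0625·0.0281 + 2·0.5·0.204 + 4·0.125·0.264 = 0.3395125.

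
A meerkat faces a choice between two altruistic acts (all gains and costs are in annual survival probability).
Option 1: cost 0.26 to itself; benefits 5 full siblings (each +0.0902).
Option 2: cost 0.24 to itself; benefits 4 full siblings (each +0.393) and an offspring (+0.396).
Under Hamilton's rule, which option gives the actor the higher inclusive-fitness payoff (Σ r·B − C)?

Option 1: r to a full sibling = 0.5.
Option 1: Σ r·B − C = (5·0.5·0.0902) − 0.26 = -0.0345.
Option 2: r to a full sibling = 0.5.
Option 2: r to an offspring = 0.5.
Option 2: Σ r·B − C = (4·0.5·0.393 + 1·0.5·0.396) − 0.24 = 0.744.
Option 2 has the higher net inclusive-fitness payoff.

Option 2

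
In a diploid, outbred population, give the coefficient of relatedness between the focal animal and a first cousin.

First cousins share one grandparent pair — two paths of length 4: r = 2·(1/2)^4 = 1/8.

0.125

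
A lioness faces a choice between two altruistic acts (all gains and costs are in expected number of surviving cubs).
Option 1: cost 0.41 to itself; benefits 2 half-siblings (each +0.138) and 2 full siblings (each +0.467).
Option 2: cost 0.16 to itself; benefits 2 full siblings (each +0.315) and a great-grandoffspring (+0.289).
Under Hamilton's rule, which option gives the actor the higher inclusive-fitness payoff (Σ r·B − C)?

Option 1: r to a half-sibling = 0.25.
Option 1: r to a full sibling = 0.5.
Option 1: Σ r·B − C = (2·0.25·0.138 + 2·0.5·0.467) − 0.41 = 0.126.
Option 2: r to a full sibling = 0.5.
Option 2: r to a great-grandoffspring = 0.125.
Option 2: Σ r·B − C = (2·0.5·0.315 + 1·0.125·0.289) − 0.16 = 0.191125.
Option 2 has the higher net inclusive-fitness payoff.

Option 2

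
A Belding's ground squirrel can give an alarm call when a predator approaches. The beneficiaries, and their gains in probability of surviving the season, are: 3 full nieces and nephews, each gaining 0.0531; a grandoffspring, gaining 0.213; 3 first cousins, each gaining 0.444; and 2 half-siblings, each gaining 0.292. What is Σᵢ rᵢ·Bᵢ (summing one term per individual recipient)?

0.405575

r to a full niece or nephew = 0.25 (full aunt/uncle↔niece/nephew: two paths of length 3 through the shared grandparent pair: r = 2·(1/2)^3 = 1/4).
r to a grandoffspring = 1/4 (two parent–offspring links: r = (1/2)^2 = 1/4).
r to a first cousin = 1/8 (first cousins share one grandparent pair — two paths of length 4: r = 2·(1/2)^4 = 1/8).
r to a half-sibling = 1/4 (half-sibs share one parent — one path of length 2: r = (1/2)^2 = 1/4).
Summing one r·B term per recipient: 3·0.25·0.0531 + 1·0.25·0.213 + 3·0.125·0.444 + 2·0.25·0.292 = 0.405575.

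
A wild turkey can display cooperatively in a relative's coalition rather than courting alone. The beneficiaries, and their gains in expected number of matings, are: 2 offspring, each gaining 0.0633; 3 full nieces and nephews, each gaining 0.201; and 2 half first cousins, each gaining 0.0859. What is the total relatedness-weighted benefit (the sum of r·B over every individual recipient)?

r to an offspring = 0.5 (one parent–offspring link: r = (1/2)^1 = 1/2).
r to a full niece or nephew = 1/4 (full aunt/uncle↔niece/nephew: two paths of length 3 through the shared grandparent pair: r = 2·(1/2)^3 = 1/4).
r to a half first cousin = 0.0625 (half first cousins share one grandparent — one path of length 4: r = (1/2)^4 = 1/16).
Summing one r·B term per recipient: 2·0.5·0.0633 + 3·0.25·0.201 + 2·0.0625·0.0859 = 0.2247875.

0.2247875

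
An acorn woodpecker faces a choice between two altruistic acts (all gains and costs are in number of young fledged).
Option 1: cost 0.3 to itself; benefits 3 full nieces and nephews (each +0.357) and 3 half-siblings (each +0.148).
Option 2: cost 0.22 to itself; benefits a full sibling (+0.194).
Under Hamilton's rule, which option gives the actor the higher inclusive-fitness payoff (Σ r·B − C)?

Option 1: r to a full niece or nephew = 0.25.
Option 1: r to a half-sibling = 0.25.
Option 1: Σ r·B − C = (3·0.25·0.357 + 3·0.25·0.148) − 0.3 = 0.07875.
Option 2: r to a full sibling = 0.5.
Option 2: Σ r·B − C = (1·0.5·0.194) − 0.22 = -0.123.
Option 1 has the higher net inclusive-fitness payoff.

Option 1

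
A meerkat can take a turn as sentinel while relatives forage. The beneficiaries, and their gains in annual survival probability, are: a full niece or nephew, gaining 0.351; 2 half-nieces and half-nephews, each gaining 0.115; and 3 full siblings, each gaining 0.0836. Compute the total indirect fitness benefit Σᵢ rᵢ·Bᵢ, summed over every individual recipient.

0.2419

r to a full niece or nephew = 0.25 (full aunt/uncle↔niece/nephew: two paths of length 3 through the shared grandparent pair: r = 2·(1/2)^3 = 1/4).
r to a half-niece or half-nephew = 1/8 (half-aunt/uncle↔niece/nephew: one path of length 3: r = (1/2)^3 = 1/8).
r to a full sibling = 1/2 (full sibs share both parents — two paths of length 2: r = 2·(1/2)^2 = 1/2).
Summing one r·B term per recipient: 1·0.25·0.351 + 2·0.125·0.115 + 3·0.5·0.0836 = 0.2419.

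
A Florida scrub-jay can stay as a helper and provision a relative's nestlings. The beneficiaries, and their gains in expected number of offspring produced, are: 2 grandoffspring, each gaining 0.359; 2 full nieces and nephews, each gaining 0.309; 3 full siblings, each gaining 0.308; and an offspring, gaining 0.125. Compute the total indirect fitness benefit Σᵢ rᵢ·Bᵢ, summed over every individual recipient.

0.8585

r to a grandoffspring = 1/4 (two parent–offspring links: r = (1/2)^2 = 1/4).
r to a full niece or nephew = 0.25 (full aunt/uncle↔niece/nephew: two paths of length 3 through the shared grandparent pair: r = 2·(1/2)^3 = 1/4).
r to a full sibling = 1/2 (full sibs share both parents — two paths of length 2: r = 2·(1/2)^2 = 1/2).
r to an offspring = 1/2 (one parent–offspring link: r = (1/2)^1 = 1/2).
Summing one r·B term per recipient: 2·0.25·0.359 + 2·0.25·0.309 + 3·0.5·0.308 + 1·0.5·0.125 = 0.8585.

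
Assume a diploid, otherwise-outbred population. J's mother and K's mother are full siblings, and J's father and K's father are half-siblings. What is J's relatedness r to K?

Wright's path rule: contributions from independent ancestry routes add.
J and K are related in two ways: first cousins through their mothers (r = 1/8) and half first cousins through their fathers (r = 1/16).
r = 1/8 + 1/16 = 0.1875.

0.1875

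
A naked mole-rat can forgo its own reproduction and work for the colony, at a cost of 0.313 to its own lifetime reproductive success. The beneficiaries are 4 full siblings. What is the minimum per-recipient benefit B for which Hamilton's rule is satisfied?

r to a full sibling = 1/2 (full sibs share both parents — two paths of length 2: r = 2·(1/2)^2 = 1/2).
Hamilton's rule with n recipients of equal r: n·r·B > C, so B > C/(n·r) = 0.313/(4·0.5) = 0.1565.

0.1565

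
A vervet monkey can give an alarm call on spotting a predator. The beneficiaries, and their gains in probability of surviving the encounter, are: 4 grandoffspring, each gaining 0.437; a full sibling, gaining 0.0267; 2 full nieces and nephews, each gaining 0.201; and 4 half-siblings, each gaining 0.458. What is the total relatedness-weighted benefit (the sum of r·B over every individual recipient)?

1.00885

r to a grandoffspring = 0.25 (two parent–offspring links: r = (1/2)^2 = 1/4).
r to a full sibling = 0.5 (full sibs share both parents — two paths of length 2: r = 2·(1/2)^2 = 1/2).
r to a full niece or nephew = 1/4 (full aunt/uncle↔niece/nephew: two paths of length 3 through the shared grandparent pair: r = 2·(1/2)^3 = 1/4).
r to a half-sibling = 1/4 (half-sibs share one parent — one path of length 2: r = (1/2)^2 = 1/4).
Summing one r·B term per recipient: 4·0.25·0.437 + 1·0.5·0.0267 + 2·0.25·0.201 + 4·0.25·0.458 = 1.00885.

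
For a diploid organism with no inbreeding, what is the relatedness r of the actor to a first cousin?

0.125

Each parent–offspring link contributes a factor of 1/2, and independent paths through distinct common ancestors add.
First cousins share one grandparent pair — two paths of length 4: r = 2·(1/2)^4 = 1/8.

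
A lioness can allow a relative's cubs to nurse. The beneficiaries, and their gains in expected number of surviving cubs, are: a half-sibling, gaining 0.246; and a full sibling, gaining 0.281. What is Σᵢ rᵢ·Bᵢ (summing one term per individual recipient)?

r to a half-sibling = 0.25 (half-sibs share one parent — one path of length 2: r = (1/2)^2 = 1/4).
r to a full sibling = 1/2 (full sibs share both parents — two paths of length 2: r = 2·(1/2)^2 = 1/2).
Summing one r·B term per recipient: 1·0.25·0.246 + 1·0.5·0.281 = 0.202.

0.202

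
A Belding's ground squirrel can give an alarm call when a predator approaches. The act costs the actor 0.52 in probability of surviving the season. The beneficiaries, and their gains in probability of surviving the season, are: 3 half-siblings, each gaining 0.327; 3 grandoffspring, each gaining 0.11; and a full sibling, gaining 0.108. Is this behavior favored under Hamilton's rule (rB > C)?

Hamilton's rule: the trait is favored when the sum of r·B over every recipient exceeds the actor's cost C.
r to a half-sibling = 1/4 (half-sibs share one parent — one path of length 2: r = (1/2)^2 = 1/4).
r to a grandoffspring = 1/4 (two parent–offspring links: r = (1/2)^2 = 1/4).
r to a full sibling = 0.5 (full sibs share both parents — two paths of length 2: r = 2·(1/2)^2 = 1/2).
Summing one r·B term per recipient: 3·0.25·0.327 + 3·0.25·0.11 + 1·0.5·0.108 = 0.38175.
0.38175 < 0.52: the indirect benefit is less than the cost.

No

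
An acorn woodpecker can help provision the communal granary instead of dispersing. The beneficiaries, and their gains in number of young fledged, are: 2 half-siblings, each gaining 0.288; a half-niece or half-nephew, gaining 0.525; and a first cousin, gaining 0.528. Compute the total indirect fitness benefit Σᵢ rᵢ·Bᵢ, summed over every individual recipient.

0.275625

r to a half-sibling = 0.25 (half-sibs share one parent — one path of length 2: r = (1/2)^2 = 1/4).
r to a half-niece or half-nephew = 0.125 (half-aunt/uncle↔niece/nephew: one path of length 3: r = (1/2)^3 = 1/8).
r to a first cousin = 0.125 (first cousins share one grandparent pair — two paths of length 4: r = 2·(1/2)^4 = 1/8).
Summing one r·B term per recipient: 2·0.25·0.288 + 1·0.125·0.525 + 1·0.125·0.528 = 0.275625.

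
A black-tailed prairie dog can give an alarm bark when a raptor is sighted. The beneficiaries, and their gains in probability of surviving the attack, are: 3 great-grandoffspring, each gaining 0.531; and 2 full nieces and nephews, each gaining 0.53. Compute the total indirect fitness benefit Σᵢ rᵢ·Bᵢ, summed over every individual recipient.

r to a great-grandoffspring = 1/8 (three parent–offspring links: r = (1/2)^3 = 1/8).
r to a full niece or nephew = 0.25 (full aunt/uncle↔niece/nephew: two paths of length 3 through the shared grandparent pair: r = 2·(1/2)^3 = 1/4).
Summing one r·B term per recipient: 3·0.125·0.531 + 2·0.25·0.53 = 0.464125.

0.464125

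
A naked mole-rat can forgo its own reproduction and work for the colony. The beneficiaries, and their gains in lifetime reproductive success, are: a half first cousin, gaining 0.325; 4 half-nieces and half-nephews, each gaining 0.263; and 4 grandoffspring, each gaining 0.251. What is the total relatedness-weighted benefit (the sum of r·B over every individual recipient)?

0.4028125

r to a half first cousin = 0.0625 (half first cousins share one grandparent — one path of length 4: r = (1/2)^4 = 1/16).
r to a half-niece or half-nephew = 1/8 (half-aunt/uncle↔niece/nephew: one path of length 3: r = (1/2)^3 = 1/8).
r to a grandoffspring = 1/4 (two parent–offspring links: r = (1/2)^2 = 1/4).
Summing one r·B term per recipient: 1·0.0625·0.325 + 4·0.125·0.263 + 4·0.25·0.251 = 0.4028125.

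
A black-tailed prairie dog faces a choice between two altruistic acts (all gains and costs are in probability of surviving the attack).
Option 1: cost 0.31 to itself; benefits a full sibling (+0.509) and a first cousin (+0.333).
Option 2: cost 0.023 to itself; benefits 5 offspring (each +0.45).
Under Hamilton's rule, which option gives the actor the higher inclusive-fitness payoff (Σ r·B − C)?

Option 1: r to a full sibling = 0.5.
Option 1: r to a first cousin = 0.125.
Option 1: Σ r·B − C = (1·0.5·0.509 + 1·0.125·0.333) − 0.31 = -0.013875.
Option 2: r to an offspring = 0.5.
Option 2: Σ r·B − C = (5·0.5·0.45) − 0.023 = 1.102.
Option 2 has the higher net inclusive-fitness payoff.

Option 2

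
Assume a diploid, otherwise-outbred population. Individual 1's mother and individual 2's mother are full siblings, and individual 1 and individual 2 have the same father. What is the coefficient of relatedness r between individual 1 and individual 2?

0.375

With two independent routes of shared ancestry, r is the sum of the two contributions.
Individual 1 and individual 2 are related in two ways: first cousins through their mothers (r = 1/8) and half-sibs through their shared father (r = 1/4).
r = 1/8 + 1/4 = 3/8 = 0.375.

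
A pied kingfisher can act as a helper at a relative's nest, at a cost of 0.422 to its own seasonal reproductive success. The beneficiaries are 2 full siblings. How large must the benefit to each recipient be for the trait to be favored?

r to a full sibling = 1/2 (full sibs share both parents — two paths of length 2: r = 2·(1/2)^2 = 1/2).
Hamilton's rule with n recipients of equal r: n·r·B > C, so B > C/(n·r) = 0.422/(2·0.5) = 0.422.

0.422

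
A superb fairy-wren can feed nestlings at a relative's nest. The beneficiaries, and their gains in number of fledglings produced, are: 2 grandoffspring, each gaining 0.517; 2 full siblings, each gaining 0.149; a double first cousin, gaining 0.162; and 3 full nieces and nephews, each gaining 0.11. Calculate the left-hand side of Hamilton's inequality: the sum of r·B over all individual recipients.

0.5305

r to a grandoffspring = 0.25 (two parent–offspring links: r = (1/2)^2 = 1/4).
r to a full sibling = 1/2 (full sibs share both parents — two paths of length 2: r = 2·(1/2)^2 = 1/2).
r to a double first cousin = 1/4 (double first cousins share both grandparent pairs — four paths of length 4: r = 4·(1/2)^4 = 1/4).
r to a full niece or nephew = 0.25 (full aunt/uncle↔niece/nephew: two paths of length 3 through the shared grandparent pair: r = 2·(1/2)^3 = 1/4).
Summing one r·B term per recipient: 2·0.25·0.517 + 2·0.5·0.149 + 1·0.25·0.162 + 3·0.25·0.11 = 0.5305.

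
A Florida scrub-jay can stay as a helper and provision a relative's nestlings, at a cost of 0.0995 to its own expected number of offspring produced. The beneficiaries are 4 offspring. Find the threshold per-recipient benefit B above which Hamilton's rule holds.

r to an offspring = 0.5 (one parent–offspring link: r = (1/2)^1 = 1/2).
Hamilton's rule with n recipients of equal r: n·r·B > C, so B > C/(n·r) = 0.0995/(4·0.5) = 0.0498.

0.0498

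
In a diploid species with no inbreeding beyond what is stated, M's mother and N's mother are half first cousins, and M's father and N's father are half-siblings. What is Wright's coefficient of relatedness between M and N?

0.078125

Independent pedigree routes through distinct common ancestors add.
M and N are related in two ways: half second cousins through their mothers (r = 1/64) and half first cousins through their fathers (r = 1/16).
r = 1/64 + 1/16 = 5/64 = 0.078125.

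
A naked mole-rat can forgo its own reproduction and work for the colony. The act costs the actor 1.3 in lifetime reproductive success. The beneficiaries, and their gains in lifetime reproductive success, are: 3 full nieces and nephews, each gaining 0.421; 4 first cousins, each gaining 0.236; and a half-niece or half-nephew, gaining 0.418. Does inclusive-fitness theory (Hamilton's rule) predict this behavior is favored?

No

Hamilton's rule: the trait is favored when the sum of r·B over every recipient exceeds the actor's cost C.
r to a full niece or nephew = 0.25 (full aunt/uncle↔niece/nephew: two paths of length 3 through the shared grandparent pair: r = 2·(1/2)^3 = 1/4).
r to a first cousin = 1/8 (first cousins share one grandparent pair — two paths of length 4: r = 2·(1/2)^4 = 1/8).
r to a half-niece or half-nephew = 1/8 (half-aunt/uncle↔niece/nephew: one path of length 3: r = (1/2)^3 = 1/8).
Summing one r·B term per recipient: 3·0.25·0.421 + 4·0.125·0.236 + 1·0.125·0.418 = 0.486.
0.486 < 1.3: the indirect benefit is less than the cost.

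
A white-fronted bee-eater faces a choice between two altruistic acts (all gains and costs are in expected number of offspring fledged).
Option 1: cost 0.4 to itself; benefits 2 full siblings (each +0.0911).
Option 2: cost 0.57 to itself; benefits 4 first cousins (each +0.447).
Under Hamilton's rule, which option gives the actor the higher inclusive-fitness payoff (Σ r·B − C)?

Option 1: r to a full sibling = 0.5.
Option 1: Σ r·B − C = (2·0.5·0.0911) − 0.4 = -0.3089.
Option 2: r to a first cousin = 0.125.
Option 2: Σ r·B − C = (4·0.125·0.447) − 0.57 = -0.3465.
Option 1 has the higher net inclusive-fitness payoff.

Option 1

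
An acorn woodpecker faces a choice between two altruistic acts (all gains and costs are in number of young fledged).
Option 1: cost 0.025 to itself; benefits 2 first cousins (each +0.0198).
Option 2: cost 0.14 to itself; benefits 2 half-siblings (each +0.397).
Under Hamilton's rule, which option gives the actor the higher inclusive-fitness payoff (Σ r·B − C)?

Option 2

Option 1: r to a first cousin = 0.125.
Option 1: Σ r·B − C = (2·0.125·0.0198) − 0.025 = -0.02005.
Option 2: r to a half-sibling = 0.25.
Option 2: Σ r·B − C = (2·0.25·0.397) − 0.14 = 0.0585.
Option 2 has the higher net inclusive-fitness payoff.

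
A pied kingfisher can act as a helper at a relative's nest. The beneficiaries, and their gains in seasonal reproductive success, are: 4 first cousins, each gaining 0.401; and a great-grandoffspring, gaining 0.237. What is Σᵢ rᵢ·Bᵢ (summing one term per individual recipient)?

0.230125

r to a first cousin = 0.125 (first cousins share one grandparent pair — two paths of length 4: r = 2·(1/2)^4 = 1/8).
r to a great-grandoffspring = 1/8 (three parent–offspring links: r = (1/2)^3 = 1/8).
Summing one r·B term per recipient: 4·0.125·0.401 + 1·0.125·0.237 = 0.230125.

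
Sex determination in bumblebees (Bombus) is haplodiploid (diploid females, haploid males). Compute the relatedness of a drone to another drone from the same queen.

0.5

Haploid brothers each carry a random half of the queen's diploid genome, so on average they share half: r = 1/2.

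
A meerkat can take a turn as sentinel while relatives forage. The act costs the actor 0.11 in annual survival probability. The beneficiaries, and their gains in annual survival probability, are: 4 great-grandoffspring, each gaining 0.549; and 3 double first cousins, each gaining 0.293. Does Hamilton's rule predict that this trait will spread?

Hamilton's rule: the trait is favored when the sum of r·B over every recipient exceeds the actor's cost C.
r to a great-grandoffspring = 1/8 (three parent–offspring links: r = (1/2)^3 = 1/8).
r to a double first cousin = 1/4 (double first cousins share both grandparent pairs — four paths of length 4: r = 4·(1/2)^4 = 1/4).
Summing one r·B term per recipient: 4·0.125·0.549 + 3·0.25·0.293 = 0.49425.
0.49425 > 0.11: the indirect benefit exceeds the cost.

Yes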